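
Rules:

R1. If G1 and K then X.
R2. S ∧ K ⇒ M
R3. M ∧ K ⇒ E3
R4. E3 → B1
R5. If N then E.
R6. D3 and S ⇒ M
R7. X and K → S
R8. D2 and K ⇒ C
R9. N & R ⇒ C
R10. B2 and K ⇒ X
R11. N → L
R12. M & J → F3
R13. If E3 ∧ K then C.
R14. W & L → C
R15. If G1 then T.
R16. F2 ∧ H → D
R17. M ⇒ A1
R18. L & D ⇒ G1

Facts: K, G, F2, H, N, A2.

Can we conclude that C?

Yes

L  (by R11: N)
D  (by R16: F2, H)
G1  (by R18: L, D)
X  (by R1: G1, K)
S  (by R7: X, K)
M  (by R2: S, K)
E3  (by R3: M, K)
C  (by R13: E3, K)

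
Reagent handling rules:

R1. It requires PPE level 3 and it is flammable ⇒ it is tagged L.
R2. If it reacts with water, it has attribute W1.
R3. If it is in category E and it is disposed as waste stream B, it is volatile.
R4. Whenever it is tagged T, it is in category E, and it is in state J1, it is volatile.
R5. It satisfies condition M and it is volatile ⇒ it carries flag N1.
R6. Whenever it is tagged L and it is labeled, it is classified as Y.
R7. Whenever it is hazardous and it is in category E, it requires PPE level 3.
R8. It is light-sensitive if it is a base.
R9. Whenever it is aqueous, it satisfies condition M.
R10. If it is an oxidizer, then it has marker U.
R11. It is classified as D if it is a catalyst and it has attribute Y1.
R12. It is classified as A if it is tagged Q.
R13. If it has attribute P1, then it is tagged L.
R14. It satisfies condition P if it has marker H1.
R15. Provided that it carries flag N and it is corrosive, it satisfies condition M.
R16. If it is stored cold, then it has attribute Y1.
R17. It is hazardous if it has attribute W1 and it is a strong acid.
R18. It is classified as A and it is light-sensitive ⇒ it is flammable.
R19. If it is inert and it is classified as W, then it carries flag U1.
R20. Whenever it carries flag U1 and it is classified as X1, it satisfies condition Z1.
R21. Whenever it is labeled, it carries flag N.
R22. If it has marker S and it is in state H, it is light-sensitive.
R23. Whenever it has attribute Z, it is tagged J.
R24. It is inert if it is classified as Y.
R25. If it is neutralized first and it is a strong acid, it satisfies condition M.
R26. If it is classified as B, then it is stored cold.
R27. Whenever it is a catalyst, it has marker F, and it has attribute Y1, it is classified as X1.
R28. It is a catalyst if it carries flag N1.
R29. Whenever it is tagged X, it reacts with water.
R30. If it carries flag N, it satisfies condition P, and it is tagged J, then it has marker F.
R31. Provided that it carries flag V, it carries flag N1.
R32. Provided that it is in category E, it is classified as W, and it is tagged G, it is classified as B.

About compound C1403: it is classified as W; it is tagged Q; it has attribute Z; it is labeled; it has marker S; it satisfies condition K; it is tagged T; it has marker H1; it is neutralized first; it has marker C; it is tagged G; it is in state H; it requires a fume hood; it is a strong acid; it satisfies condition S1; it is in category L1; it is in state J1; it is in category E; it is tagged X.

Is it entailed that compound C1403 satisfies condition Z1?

Yes

By R4 (it is tagged T, it is in category E, it is in state J1): it is volatile.
By R12 (it is tagged Q): it is classified as A.
By R14 (it has marker H1): it satisfies condition P.
By R21 (it is labeled): it carries flag N.
By R22 (it has marker S, it is in state H): it is light-sensitive.
By R23 (it has attribute Z): it is tagged J.
By R25 (it is neutralized first, it is a strong acid): it satisfies condition M.
By R29 (it is tagged X): it reacts with water.
By R30 (it carries flag N, it satisfies condition P, it is tagged J): it has marker F.
By R32 (it is in category E, it is classified as W, it is tagged G): it is classified as B.
By R2 (it reacts with water): it has attribute W1.
By R5 (it satisfies condition M, it is volatile): it carries flag N1.
By R17 (it has attribute W1, it is a strong acid): it is hazardous.
By R18 (it is classified as A, it is light-sensitive): it is flammable.
By R26 (it is classified as B): it is stored cold.
By R28 (it carries flag N1): it is a catalyst.
By R7 (it is hazardous, it is in category E): it requires PPE level 3.
By R16 (it is stored cold): it has attribute Y1.
By R27 (it is a catalyst, it has marker F, it has attribute Y1): it is classified as X1.
By R1 (it requires PPE level 3, it is flammable): it is tagged L.
By R6 (it is tagged L, it is labeled): it is classified as Y.
By R24 (it is classified as Y): it is inert.
By R19 (it is inert, it is classified as W): it carries flag U1.
By R20 (it carries flag U1, it is classified as X1): it satisfies condition Z1.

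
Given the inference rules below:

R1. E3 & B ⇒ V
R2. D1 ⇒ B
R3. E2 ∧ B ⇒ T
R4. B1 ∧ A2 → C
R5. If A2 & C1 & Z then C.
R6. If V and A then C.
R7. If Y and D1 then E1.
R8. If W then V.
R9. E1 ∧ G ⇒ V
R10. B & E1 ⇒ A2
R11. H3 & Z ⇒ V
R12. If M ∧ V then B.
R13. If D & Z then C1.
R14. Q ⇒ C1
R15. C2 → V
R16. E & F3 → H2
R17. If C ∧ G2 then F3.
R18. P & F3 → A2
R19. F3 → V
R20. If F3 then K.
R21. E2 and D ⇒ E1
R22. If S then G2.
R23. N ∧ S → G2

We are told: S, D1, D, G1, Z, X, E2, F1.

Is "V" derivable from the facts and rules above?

B  (by R2: D1)
C1  (by R13: D, Z)
E1  (by R21: E2, D)
G2  (by R22: S)
A2  (by R10: B, E1)
C  (by R5: A2, C1, Z)
F3  (by R17: C, G2)
V  (by R19: F3)

Yes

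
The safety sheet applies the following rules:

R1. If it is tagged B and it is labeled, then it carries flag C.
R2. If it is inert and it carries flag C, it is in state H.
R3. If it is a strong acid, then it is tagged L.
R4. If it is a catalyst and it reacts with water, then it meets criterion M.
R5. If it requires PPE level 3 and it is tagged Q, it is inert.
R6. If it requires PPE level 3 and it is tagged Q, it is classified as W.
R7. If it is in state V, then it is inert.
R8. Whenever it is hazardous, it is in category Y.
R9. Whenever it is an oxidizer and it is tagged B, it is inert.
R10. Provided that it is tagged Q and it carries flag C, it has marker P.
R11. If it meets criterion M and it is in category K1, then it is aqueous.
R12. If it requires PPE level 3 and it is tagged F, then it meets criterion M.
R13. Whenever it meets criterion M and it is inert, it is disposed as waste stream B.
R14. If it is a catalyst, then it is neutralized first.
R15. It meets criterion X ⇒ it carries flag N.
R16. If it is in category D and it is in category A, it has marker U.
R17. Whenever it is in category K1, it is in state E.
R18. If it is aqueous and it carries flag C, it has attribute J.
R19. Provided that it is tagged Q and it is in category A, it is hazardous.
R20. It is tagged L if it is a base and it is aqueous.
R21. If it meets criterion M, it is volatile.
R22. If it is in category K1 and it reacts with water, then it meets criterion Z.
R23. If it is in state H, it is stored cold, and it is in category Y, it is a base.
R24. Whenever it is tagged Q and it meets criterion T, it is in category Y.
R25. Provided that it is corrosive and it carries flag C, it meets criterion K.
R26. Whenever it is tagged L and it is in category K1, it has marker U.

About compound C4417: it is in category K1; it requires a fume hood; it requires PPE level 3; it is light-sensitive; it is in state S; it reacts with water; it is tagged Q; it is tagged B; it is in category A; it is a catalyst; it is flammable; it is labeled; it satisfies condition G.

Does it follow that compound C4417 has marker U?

Forward chaining from the given facts derives: carries flag C, meets criterion M, is inert, is classified as W, has marker P, is aqueous, is disposed as waste stream B, is neutralized first, is in state E, has attribute J, is hazardous, is volatile, meets criterion Z, is in state H, is in category Y.
Rules concluding "it has marker U": R16 needs "it is in category D"; R26 needs "it is tagged L" — none of these are established.

No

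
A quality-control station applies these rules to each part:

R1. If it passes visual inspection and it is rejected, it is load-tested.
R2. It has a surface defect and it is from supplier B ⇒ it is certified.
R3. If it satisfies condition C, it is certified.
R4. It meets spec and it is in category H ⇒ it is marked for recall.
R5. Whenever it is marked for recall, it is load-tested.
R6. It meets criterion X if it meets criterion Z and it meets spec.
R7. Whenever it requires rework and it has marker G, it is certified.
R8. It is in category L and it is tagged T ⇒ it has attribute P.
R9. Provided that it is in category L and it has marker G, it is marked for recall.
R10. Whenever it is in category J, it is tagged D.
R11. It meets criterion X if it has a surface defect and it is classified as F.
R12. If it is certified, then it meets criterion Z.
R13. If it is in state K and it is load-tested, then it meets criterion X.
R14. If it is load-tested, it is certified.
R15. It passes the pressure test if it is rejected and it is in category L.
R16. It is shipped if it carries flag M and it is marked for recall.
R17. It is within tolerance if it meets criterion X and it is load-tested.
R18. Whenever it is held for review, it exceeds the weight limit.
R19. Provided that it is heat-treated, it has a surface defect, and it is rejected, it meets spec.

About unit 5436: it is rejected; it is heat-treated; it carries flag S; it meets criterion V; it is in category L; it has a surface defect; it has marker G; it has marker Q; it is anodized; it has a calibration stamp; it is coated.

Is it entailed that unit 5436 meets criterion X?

By R9 (it is in category L, it has marker G): it is marked for recall.
By R19 (it is heat-treated, it has a surface defect, it is rejected): it meets spec.
By R5 (it is marked for recall): it is load-tested.
By R14 (it is load-tested): it is certified.
By R12 (it is certified): it meets criterion Z.
By R6 (it meets criterion Z, it meets spec): it meets criterion X.

Yes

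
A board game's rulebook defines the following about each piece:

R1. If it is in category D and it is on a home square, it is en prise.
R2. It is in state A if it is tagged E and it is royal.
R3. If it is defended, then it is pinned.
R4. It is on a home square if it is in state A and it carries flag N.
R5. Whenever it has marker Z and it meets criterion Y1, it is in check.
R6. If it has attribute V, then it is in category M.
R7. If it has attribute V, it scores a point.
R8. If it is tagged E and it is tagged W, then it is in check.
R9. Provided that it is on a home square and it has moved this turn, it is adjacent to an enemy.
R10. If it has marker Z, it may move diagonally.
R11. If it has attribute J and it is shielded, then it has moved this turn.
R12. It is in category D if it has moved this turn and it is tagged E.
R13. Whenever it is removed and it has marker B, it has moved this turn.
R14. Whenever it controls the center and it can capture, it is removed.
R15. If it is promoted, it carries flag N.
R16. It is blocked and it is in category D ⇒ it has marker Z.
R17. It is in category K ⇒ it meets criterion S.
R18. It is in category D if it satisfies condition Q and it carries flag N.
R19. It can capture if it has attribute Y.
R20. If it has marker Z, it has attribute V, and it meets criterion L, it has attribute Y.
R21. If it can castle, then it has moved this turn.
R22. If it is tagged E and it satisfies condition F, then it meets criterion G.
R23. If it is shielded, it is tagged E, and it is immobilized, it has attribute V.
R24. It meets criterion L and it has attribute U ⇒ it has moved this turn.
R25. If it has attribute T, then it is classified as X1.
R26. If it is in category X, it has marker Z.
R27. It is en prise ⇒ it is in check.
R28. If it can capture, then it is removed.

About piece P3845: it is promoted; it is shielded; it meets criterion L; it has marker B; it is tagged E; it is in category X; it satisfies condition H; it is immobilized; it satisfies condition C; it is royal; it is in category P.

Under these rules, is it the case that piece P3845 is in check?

Yes

By R2 (it is tagged E, it is royal): it is in state A.
By R15 (it is promoted): it carries flag N.
By R23 (it is shielded, it is tagged E, it is immobilized): it has attribute V.
By R26 (it is in category X): it has marker Z.
By R4 (it is in state A, it carries flag N): it is on a home square.
By R20 (it has marker Z, it has attribute V, it meets criterion L): it has attribute Y.
By R19 (it has attribute Y): it can capture.
By R28 (it can capture): it is removed.
By R13 (it is removed, it has marker B): it has moved this turn.
By R12 (it has moved this turn, it is tagged E): it is in category D.
By R1 (it is in category D, it is on a home square): it is en prise.
By R27 (it is en prise): it is in check.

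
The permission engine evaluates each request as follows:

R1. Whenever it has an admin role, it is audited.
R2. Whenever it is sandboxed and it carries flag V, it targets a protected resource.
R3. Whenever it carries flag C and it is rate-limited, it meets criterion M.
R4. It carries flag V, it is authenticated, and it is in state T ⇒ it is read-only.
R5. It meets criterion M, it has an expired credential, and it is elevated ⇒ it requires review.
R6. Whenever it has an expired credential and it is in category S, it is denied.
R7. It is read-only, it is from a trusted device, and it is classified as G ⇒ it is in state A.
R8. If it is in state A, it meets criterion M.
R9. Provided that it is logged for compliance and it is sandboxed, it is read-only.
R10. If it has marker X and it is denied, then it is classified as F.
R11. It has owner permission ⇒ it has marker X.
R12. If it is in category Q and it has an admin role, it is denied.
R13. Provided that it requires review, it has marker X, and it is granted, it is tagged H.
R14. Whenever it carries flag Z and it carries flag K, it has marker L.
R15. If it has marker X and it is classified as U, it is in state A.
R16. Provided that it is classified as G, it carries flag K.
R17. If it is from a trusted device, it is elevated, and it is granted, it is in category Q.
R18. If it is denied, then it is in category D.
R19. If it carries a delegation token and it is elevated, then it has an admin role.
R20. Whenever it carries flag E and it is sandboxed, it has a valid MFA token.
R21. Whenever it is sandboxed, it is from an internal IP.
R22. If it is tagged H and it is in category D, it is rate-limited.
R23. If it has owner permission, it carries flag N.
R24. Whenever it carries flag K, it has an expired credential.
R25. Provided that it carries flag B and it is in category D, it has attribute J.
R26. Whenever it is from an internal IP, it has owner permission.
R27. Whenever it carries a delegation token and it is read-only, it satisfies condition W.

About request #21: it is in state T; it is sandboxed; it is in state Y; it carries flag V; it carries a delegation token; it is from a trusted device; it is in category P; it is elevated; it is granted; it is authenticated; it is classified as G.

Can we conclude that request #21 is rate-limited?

By R4 (it carries flag V, it is authenticated, it is in state T): it is read-only.
By R7 (it is read-only, it is from a trusted device, it is classified as G): it is in state A.
By R8 (it is in state A): it meets criterion M.
By R16 (it is classified as G): it carries flag K.
By R17 (it is from a trusted device, it is elevated, it is granted): it is in category Q.
By R19 (it carries a delegation token, it is elevated): it has an admin role.
By R21 (it is sandboxed): it is from an internal IP.
By R24 (it carries flag K): it has an expired credential.
By R26 (it is from an internal IP): it has owner permission.
By R5 (it meets criterion M, it has an expired credential, it is elevated): it requires review.
By R11 (it has owner permission): it has marker X.
By R12 (it is in category Q, it has an admin role): it is denied.
By R13 (it requires review, it has marker X, it is granted): it is tagged H.
By R18 (it is denied): it is in category D.
By R22 (it is tagged H, it is in category D): it is rate-limited.

Yes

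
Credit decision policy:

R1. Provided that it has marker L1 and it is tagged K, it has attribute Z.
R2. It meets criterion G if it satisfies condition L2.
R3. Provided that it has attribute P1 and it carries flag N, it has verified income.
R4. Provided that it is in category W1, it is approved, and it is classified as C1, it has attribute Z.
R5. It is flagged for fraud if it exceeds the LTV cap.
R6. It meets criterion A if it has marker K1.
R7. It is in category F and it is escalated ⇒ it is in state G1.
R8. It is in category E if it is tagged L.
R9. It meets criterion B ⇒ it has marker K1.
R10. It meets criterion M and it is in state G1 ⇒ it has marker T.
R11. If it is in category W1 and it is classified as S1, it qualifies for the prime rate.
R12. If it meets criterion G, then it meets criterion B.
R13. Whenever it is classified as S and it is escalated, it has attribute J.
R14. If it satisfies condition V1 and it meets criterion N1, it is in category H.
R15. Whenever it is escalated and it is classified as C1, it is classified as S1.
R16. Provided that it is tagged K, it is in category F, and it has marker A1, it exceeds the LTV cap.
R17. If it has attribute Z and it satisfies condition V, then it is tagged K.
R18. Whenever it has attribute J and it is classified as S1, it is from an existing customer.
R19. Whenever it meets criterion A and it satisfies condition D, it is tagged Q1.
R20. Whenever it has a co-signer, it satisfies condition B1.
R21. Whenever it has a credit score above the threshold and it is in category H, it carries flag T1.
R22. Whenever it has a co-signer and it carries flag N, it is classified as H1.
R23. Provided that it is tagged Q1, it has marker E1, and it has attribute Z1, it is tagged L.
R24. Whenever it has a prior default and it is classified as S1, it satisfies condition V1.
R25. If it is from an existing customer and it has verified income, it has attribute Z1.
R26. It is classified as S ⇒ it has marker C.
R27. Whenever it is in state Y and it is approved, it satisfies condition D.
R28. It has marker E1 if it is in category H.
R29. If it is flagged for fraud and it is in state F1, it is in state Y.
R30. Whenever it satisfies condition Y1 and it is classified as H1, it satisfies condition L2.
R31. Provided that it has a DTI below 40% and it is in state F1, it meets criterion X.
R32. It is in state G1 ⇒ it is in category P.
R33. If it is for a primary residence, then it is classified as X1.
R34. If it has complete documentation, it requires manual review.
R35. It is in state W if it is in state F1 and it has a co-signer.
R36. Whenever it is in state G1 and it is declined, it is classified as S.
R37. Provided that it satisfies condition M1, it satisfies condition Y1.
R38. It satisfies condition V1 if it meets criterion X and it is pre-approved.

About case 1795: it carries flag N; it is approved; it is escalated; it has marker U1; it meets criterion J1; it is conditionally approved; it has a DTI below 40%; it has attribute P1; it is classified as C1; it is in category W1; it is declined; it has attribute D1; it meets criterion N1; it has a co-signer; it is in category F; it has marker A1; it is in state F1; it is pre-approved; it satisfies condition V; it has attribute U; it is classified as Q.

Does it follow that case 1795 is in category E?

No

Forward chaining from the given facts derives: has verified income, has attribute Z, is in state G1, is classified as S1, is tagged K, satisfies condition B1, is classified as H1, meets criterion X, is in category P, is in state W, is classified as S, satisfies condition V1, qualifies for the prime rate, has attribute J, is in category H, exceeds the LTV cap, is from an existing customer, has attribute Z1, has marker C, has marker E1, is flagged for fraud, is in state Y, satisfies condition D.
The only rule concluding "it is in category E" is R8, which needs "it is tagged L"; that is never established.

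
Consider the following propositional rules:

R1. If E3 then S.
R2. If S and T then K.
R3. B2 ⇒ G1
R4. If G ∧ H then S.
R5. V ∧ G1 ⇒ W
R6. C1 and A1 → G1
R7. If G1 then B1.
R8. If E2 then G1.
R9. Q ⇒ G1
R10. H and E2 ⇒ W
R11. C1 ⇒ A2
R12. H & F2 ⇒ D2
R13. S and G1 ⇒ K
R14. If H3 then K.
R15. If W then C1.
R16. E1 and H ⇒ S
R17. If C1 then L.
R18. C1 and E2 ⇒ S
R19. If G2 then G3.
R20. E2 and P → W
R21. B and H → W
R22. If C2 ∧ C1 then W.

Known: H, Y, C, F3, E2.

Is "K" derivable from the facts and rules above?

G1  (by R8: E2)
W  (by R10: H, E2)
C1  (by R15: W)
S  (by R18: C1, E2)
K  (by R13: S, G1)

Yes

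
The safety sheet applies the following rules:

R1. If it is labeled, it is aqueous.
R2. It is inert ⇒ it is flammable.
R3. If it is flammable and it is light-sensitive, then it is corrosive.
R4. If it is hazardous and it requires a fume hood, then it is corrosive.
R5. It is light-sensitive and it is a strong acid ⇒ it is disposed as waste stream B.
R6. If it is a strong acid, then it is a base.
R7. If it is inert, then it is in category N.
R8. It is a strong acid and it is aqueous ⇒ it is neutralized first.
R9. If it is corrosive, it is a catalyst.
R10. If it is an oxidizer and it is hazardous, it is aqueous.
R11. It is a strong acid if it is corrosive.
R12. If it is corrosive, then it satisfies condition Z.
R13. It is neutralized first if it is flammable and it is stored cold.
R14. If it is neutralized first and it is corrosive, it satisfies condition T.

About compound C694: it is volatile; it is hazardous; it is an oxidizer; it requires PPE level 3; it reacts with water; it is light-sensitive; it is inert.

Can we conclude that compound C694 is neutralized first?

Yes

By R2 (it is inert): it is flammable.
By R3 (it is flammable, it is light-sensitive): it is corrosive.
By R10 (it is an oxidizer, it is hazardous): it is aqueous.
By R11 (it is corrosive): it is a strong acid.
By R8 (it is a strong acid, it is aqueous): it is neutralized first.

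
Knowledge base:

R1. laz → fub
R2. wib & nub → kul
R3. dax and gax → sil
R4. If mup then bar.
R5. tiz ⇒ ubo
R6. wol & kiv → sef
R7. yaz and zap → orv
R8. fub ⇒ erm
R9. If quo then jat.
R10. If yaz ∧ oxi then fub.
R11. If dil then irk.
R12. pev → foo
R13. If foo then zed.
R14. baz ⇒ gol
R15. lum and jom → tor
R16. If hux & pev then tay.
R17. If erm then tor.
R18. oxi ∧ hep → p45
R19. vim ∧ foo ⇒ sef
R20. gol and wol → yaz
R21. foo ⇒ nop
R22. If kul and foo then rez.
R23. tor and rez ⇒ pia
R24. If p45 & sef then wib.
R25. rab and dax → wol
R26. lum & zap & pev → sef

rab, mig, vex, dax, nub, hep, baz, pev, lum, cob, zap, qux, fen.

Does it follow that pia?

Forward chaining from the given facts derives: foo, zed, gol, nop, wol, sef, yaz, orv.
The only rule concluding pia is R23, which needs tor; that is never established.

No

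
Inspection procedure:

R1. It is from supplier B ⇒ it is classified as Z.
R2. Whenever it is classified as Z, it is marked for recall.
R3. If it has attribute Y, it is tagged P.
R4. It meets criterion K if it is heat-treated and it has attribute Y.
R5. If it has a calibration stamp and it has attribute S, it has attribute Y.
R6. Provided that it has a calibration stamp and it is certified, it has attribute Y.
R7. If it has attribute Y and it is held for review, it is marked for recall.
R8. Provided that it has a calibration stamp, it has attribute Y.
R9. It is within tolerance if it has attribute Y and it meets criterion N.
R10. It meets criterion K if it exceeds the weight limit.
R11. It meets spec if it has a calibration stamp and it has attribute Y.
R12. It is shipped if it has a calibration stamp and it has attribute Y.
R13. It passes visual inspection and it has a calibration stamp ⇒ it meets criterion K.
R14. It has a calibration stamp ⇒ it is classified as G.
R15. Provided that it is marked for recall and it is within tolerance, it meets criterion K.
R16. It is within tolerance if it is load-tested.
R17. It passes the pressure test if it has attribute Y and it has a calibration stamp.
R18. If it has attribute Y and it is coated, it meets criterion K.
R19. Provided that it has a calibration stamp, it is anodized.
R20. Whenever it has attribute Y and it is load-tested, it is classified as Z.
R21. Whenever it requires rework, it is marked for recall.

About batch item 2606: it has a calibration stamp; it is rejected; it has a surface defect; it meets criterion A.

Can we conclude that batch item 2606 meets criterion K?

Forward chaining from the given facts derives: has attribute Y, meets spec, is shipped, is classified as G, passes the pressure test, is anodized, is tagged P.
Rules concluding "it meets criterion K": R4 needs "it is heat-treated"; R10 needs "it exceeds the weight limit"; R13 needs "it passes visual inspection"; R15 needs "it is marked for recall"; R18 needs "it is coated" — none of these are established.

No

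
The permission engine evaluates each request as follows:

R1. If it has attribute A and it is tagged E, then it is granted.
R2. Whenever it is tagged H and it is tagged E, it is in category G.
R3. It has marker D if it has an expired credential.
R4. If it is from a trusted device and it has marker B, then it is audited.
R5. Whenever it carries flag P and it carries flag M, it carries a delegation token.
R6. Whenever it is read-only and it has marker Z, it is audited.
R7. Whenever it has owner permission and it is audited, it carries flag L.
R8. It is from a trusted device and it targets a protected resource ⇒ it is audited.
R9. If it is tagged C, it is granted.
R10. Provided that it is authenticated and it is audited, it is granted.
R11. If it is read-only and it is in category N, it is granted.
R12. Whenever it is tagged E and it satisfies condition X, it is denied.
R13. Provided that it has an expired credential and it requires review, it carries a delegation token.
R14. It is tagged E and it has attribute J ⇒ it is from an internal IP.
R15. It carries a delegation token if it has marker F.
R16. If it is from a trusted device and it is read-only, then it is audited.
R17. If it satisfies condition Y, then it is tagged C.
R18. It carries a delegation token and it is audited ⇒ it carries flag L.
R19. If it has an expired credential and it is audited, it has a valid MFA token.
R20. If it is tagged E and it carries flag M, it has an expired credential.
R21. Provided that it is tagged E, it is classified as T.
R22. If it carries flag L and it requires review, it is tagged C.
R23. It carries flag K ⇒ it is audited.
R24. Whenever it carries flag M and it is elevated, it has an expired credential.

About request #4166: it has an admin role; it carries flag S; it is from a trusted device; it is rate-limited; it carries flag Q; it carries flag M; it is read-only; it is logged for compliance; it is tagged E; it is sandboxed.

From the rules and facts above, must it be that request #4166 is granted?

No

Forward chaining from the given facts derives: is audited, has an expired credential, is classified as T, has marker D, has a valid MFA token.
Rules concluding "it is granted": R1 needs "it has attribute A"; R9 needs "it is tagged C"; R10 needs "it is authenticated"; R11 needs "it is in category N" — none of these are established.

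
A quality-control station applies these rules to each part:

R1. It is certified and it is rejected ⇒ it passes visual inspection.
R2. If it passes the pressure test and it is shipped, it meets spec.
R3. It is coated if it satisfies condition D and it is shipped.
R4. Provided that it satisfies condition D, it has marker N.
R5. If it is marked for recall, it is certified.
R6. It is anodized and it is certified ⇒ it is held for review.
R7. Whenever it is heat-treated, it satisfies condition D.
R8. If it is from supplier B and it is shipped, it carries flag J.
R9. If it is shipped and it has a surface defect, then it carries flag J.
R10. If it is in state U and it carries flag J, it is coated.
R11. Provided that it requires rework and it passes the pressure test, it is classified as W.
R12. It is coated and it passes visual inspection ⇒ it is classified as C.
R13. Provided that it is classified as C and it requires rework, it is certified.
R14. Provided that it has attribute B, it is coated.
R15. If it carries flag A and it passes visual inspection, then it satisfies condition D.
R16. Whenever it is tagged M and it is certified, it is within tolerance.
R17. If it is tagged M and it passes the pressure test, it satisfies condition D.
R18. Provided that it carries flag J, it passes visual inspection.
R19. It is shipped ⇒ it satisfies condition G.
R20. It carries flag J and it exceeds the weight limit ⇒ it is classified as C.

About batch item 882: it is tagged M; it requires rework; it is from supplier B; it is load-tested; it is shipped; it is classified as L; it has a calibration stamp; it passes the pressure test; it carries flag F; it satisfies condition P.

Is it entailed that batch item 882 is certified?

By R8 (it is from supplier B, it is shipped): it carries flag J.
By R17 (it is tagged M, it passes the pressure test): it satisfies condition D.
By R18 (it carries flag J): it passes visual inspection.
By R3 (it satisfies condition D, it is shipped): it is coated.
By R12 (it is coated, it passes visual inspection): it is classified as C.
By R13 (it is classified as C, it requires rework): it is certified.

Yes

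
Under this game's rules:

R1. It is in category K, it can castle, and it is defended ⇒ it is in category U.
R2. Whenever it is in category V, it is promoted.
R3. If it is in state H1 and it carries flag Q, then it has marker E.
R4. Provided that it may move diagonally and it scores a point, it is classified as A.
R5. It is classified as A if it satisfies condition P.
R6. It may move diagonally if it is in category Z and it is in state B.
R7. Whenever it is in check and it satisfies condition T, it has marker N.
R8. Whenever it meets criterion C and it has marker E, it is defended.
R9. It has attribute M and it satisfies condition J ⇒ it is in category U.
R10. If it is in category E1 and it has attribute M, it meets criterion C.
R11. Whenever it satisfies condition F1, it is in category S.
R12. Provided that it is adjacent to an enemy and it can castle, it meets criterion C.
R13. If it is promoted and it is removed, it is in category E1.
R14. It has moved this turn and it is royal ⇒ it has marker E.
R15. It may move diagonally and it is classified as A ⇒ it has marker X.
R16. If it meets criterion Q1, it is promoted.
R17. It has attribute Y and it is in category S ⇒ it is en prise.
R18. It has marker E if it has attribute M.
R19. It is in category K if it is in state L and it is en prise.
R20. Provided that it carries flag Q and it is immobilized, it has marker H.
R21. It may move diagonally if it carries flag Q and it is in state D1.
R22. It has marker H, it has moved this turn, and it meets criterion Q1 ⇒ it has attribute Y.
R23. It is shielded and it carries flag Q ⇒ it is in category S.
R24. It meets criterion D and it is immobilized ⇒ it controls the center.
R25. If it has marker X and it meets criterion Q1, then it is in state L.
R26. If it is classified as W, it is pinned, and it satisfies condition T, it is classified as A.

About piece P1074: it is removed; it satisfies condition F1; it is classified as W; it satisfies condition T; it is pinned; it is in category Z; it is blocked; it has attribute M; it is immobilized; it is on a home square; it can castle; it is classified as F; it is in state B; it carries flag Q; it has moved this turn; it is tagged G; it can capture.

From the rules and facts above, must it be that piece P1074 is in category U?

Forward chaining from the given facts derives: may move diagonally, is in category S, has marker E, has marker H, is classified as A, has marker X.
Rules concluding "it is in category U": R1 needs "it is in category K"; R9 needs "it satisfies condition J" — none of these are established.

No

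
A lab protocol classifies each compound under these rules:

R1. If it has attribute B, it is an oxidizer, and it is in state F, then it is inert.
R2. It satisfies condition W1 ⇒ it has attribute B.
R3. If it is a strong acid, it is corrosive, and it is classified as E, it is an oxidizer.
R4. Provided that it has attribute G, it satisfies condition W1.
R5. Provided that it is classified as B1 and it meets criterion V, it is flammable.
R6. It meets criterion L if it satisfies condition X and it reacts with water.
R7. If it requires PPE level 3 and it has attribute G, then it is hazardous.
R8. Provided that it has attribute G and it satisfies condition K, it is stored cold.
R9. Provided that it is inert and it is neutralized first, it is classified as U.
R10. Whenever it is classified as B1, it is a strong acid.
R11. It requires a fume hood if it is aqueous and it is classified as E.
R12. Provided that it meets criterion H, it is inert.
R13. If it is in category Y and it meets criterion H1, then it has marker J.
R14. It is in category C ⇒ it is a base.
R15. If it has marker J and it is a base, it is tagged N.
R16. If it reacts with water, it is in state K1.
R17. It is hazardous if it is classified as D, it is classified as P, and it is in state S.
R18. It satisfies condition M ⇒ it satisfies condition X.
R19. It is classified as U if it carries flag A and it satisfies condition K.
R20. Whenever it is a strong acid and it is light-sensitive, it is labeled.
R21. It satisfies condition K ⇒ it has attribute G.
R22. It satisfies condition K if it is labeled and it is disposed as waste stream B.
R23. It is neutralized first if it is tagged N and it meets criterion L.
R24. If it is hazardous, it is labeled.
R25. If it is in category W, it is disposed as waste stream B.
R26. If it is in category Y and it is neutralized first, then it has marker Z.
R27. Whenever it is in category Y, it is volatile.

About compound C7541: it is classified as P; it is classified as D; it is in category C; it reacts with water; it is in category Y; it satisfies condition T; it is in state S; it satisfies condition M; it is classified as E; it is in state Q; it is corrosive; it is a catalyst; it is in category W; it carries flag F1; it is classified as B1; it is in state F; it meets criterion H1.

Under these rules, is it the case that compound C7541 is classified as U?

By R10 (it is classified as B1): it is a strong acid.
By R13 (it is in category Y, it meets criterion H1): it has marker J.
By R14 (it is in category C): it is a base.
By R15 (it has marker J, it is a base): it is tagged N.
By R17 (it is classified as D, it is classified as P, it is in state S): it is hazardous.
By R18 (it satisfies condition M): it satisfies condition X.
By R24 (it is hazardous): it is labeled.
By R25 (it is in category W): it is disposed as waste stream B.
By R3 (it is a strong acid, it is corrosive, it is classified as E): it is an oxidizer.
By R6 (it satisfies condition X, it reacts with water): it meets criterion L.
By R22 (it is labeled, it is disposed as waste stream B): it satisfies condition K.
By R23 (it is tagged N, it meets criterion L): it is neutralized first.
By R21 (it satisfies condition K): it has attribute G.
By R4 (it has attribute G): it satisfies condition W1.
By R2 (it satisfies condition W1): it has attribute B.
By R1 (it has attribute B, it is an oxidizer, it is in state F): it is inert.
By R9 (it is inert, it is neutralized first): it is classified as U.

Yes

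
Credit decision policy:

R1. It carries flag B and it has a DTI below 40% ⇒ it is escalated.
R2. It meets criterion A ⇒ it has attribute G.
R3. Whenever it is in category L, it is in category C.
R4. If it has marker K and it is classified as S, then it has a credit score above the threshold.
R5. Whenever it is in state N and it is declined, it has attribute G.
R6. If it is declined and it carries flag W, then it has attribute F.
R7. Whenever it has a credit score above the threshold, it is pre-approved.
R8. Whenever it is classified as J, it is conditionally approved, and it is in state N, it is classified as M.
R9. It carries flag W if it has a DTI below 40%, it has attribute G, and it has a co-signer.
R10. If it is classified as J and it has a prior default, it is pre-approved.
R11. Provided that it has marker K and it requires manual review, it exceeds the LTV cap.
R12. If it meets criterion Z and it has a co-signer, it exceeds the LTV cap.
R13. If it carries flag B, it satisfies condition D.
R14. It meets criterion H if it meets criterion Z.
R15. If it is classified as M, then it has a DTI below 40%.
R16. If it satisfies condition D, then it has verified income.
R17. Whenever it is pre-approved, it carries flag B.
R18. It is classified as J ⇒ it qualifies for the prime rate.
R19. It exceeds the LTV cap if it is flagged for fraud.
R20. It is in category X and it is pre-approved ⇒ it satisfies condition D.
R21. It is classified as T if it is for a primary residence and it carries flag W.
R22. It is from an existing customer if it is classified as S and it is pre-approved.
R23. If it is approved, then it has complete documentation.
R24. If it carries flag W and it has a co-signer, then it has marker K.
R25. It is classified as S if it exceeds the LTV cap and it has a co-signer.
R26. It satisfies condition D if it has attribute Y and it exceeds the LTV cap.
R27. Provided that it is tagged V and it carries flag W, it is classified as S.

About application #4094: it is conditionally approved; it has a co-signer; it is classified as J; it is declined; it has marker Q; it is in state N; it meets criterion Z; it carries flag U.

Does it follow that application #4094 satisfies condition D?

By R5 (it is in state N, it is declined): it has attribute G.
By R8 (it is classified as J, it is conditionally approved, it is in state N): it is classified as M.
By R12 (it meets criterion Z, it has a co-signer): it exceeds the LTV cap.
By R15 (it is classified as M): it has a DTI below 40%.
By R25 (it exceeds the LTV cap, it has a co-signer): it is classified as S.
By R9 (it has a DTI below 40%, it has attribute G, it has a co-signer): it carries flag W.
By R24 (it carries flag W, it has a co-signer): it has marker K.
By R4 (it has marker K, it is classified as S): it has a credit score above the threshold.
By R7 (it has a credit score above the threshold): it is pre-approved.
By R17 (it is pre-approved): it carries flag B.
By R13 (it carries flag B): it satisfies condition D.

Yes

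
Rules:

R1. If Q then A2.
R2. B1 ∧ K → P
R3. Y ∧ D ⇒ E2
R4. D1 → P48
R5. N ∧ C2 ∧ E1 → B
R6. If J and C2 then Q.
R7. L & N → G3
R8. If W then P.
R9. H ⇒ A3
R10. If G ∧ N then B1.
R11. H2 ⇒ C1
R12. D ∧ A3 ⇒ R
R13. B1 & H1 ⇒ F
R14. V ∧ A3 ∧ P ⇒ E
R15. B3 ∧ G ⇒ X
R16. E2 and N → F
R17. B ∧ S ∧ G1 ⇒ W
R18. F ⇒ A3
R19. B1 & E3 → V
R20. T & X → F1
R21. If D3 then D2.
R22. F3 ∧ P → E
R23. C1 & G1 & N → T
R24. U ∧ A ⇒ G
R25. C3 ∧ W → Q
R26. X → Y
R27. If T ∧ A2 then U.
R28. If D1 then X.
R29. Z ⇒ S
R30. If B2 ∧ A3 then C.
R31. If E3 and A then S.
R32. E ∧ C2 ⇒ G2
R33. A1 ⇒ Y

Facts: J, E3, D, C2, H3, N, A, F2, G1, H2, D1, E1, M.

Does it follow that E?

Yes

B  (by R5: N, C2, E1)
Q  (by R6: J, C2)
C1  (by R11: H2)
T  (by R23: C1, G1, N)
X  (by R28: D1)
S  (by R31: E3, A)
A2  (by R1: Q)
W  (by R17: B, S, G1)
Y  (by R26: X)
U  (by R27: T, A2)
E2  (by R3: Y, D)
P  (by R8: W)
F  (by R16: E2, N)
A3  (by R18: F)
G  (by R24: U, A)
B1  (by R10: G, N)
V  (by R19: B1, E3)
E  (by R14: V, A3, P)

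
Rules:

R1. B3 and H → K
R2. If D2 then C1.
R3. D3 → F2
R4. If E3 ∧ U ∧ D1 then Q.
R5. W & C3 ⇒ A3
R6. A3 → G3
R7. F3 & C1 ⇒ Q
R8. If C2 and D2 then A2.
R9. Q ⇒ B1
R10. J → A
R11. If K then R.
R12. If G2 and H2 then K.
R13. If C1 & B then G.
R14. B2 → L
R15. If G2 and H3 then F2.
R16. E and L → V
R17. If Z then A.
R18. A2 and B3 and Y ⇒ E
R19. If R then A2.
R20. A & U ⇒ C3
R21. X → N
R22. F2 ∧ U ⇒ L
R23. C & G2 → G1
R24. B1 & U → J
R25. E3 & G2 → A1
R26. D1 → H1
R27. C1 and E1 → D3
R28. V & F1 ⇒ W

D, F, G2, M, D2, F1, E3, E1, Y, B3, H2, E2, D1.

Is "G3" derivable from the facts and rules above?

Forward chaining from the given facts derives: C1, K, A1, H1, D3, F2, R, A2, E.
The only rule concluding G3 is R6, which needs A3; that is never established.

No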